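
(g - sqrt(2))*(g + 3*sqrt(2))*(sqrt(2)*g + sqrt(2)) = sqrt(2)*g^3 + sqrt(2)*g^2 + 4*g^2 - 6*sqrt(2)*g + 4*g - 6*sqrt(2)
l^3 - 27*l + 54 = (l - 3)^2*(l + 6)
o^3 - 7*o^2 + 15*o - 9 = (o - 3)^2*(o - 1)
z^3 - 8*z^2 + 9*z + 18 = (z - 6)*(z - 3)*(z + 1)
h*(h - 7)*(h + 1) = h^3 - 6*h^2 - 7*h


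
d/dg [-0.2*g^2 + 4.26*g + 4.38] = 4.26 - 0.4*g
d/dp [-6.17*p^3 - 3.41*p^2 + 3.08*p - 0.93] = -18.51*p^2 - 6.82*p + 3.08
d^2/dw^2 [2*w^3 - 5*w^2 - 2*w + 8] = 12*w - 10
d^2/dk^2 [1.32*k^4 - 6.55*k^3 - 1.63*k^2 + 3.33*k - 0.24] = 15.84*k^2 - 39.3*k - 3.26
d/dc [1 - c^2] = -2*c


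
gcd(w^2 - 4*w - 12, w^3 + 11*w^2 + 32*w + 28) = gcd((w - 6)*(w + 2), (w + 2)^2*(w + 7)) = w + 2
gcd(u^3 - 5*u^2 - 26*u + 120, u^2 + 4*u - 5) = u + 5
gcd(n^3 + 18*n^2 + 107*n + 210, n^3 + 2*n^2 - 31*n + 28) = n + 7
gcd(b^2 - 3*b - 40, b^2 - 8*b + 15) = 1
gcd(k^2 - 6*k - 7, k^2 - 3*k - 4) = k + 1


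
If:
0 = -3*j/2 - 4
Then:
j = -8/3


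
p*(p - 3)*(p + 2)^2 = p^4 + p^3 - 8*p^2 - 12*p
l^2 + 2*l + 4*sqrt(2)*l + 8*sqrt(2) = (l + 2)*(l + 4*sqrt(2))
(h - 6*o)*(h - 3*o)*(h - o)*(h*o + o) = h^4*o - 10*h^3*o^2 + h^3*o + 27*h^2*o^3 - 10*h^2*o^2 - 18*h*o^4 + 27*h*o^3 - 18*o^4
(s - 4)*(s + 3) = s^2 - s - 12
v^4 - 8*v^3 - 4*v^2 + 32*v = v*(v - 8)*(v - 2)*(v + 2)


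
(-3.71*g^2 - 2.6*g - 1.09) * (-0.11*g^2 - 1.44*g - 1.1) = 0.4081*g^4 + 5.6284*g^3 + 7.9449*g^2 + 4.4296*g + 1.199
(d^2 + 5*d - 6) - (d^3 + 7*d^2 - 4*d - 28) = -d^3 - 6*d^2 + 9*d + 22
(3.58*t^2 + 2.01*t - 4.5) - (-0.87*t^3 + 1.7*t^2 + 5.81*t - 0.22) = 0.87*t^3 + 1.88*t^2 - 3.8*t - 4.28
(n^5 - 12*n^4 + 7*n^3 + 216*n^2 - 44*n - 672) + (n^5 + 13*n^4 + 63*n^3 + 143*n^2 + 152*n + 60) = 2*n^5 + n^4 + 70*n^3 + 359*n^2 + 108*n - 612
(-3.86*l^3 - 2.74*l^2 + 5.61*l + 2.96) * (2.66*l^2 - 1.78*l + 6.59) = -10.2676*l^5 - 0.417600000000001*l^4 - 5.6376*l^3 - 20.1688*l^2 + 31.7011*l + 19.5064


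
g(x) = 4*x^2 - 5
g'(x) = 8*x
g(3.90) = 55.84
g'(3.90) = 31.20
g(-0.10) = -4.96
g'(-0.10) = -0.80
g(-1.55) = 4.61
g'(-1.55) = -12.40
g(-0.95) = -1.39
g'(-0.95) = -7.60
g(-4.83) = 88.32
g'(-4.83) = -38.64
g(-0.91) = -1.69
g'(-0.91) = -7.28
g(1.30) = 1.76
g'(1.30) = 10.40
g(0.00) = -5.00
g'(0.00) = 0.00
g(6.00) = 139.00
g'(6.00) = 48.00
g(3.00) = 31.00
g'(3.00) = 24.00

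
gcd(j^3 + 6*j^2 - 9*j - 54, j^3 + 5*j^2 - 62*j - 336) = j + 6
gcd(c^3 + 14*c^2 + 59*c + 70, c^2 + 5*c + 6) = c + 2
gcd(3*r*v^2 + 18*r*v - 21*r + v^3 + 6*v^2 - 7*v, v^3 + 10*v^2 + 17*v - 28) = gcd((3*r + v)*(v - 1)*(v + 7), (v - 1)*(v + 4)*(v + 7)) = v^2 + 6*v - 7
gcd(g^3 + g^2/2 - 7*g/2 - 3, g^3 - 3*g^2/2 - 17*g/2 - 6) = g^2 + 5*g/2 + 3/2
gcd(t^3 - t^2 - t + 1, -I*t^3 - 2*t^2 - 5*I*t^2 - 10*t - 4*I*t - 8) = t + 1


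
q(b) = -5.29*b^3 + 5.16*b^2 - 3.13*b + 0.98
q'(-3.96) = -292.86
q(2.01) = -27.42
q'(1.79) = -35.51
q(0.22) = 0.48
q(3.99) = -265.39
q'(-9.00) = -1381.48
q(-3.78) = 372.25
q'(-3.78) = -268.90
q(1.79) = -18.43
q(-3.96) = 422.80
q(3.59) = -188.51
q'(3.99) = -214.61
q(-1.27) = 24.11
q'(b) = -15.87*b^2 + 10.32*b - 3.13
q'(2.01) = -46.50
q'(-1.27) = -41.83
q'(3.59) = -170.62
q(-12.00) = 9922.70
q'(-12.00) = -2412.25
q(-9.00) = 4303.52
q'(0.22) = -1.63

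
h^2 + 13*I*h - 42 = (h + 6*I)*(h + 7*I)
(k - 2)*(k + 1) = k^2 - k - 2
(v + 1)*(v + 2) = v^2 + 3*v + 2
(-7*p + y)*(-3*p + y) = 21*p^2 - 10*p*y + y^2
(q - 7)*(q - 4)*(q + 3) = q^3 - 8*q^2 - 5*q + 84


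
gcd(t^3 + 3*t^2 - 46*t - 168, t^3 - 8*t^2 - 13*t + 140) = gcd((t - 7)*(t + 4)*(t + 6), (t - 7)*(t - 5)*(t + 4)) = t^2 - 3*t - 28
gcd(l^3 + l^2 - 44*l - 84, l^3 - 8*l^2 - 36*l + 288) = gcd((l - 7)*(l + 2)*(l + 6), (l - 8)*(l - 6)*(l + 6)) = l + 6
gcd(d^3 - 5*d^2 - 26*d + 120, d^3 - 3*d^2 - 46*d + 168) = d^2 - 10*d + 24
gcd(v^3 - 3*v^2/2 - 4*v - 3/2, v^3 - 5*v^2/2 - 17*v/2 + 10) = 1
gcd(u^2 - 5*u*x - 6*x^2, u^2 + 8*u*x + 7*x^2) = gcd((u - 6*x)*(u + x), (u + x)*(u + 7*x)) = u + x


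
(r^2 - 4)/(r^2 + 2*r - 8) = (r + 2)/(r + 4)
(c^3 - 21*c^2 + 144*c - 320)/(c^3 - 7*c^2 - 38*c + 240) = (c - 8)/(c + 6)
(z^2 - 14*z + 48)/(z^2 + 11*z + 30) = (z^2 - 14*z + 48)/(z^2 + 11*z + 30)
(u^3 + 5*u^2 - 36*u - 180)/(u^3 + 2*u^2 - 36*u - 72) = (u + 5)/(u + 2)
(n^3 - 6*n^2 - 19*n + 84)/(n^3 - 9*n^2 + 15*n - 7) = (n^2 + n - 12)/(n^2 - 2*n + 1)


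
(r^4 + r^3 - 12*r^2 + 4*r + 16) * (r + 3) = r^5 + 4*r^4 - 9*r^3 - 32*r^2 + 28*r + 48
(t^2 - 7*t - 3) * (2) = 2*t^2 - 14*t - 6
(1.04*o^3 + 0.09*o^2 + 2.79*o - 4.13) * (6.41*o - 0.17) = 6.6664*o^4 + 0.4001*o^3 + 17.8686*o^2 - 26.9476*o + 0.7021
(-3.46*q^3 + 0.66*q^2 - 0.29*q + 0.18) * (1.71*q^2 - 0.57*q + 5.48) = -5.9166*q^5 + 3.1008*q^4 - 19.8329*q^3 + 4.0899*q^2 - 1.6918*q + 0.9864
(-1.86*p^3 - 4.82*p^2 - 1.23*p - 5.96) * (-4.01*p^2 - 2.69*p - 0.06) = 7.4586*p^5 + 24.3316*p^4 + 18.0097*p^3 + 27.4975*p^2 + 16.1062*p + 0.3576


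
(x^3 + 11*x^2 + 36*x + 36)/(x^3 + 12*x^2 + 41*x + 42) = (x + 6)/(x + 7)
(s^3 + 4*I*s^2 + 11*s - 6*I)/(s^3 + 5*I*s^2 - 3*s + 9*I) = (s^2 + 5*I*s + 6)/(s^2 + 6*I*s - 9)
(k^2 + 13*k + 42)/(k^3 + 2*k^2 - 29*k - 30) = (k + 7)/(k^2 - 4*k - 5)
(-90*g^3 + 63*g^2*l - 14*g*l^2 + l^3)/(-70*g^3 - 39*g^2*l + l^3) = (90*g^3 - 63*g^2*l + 14*g*l^2 - l^3)/(70*g^3 + 39*g^2*l - l^3)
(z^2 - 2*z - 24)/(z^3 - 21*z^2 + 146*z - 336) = (z + 4)/(z^2 - 15*z + 56)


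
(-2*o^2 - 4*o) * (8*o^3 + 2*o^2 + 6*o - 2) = -16*o^5 - 36*o^4 - 20*o^3 - 20*o^2 + 8*o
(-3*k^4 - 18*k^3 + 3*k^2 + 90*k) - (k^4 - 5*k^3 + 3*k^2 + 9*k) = -4*k^4 - 13*k^3 + 81*k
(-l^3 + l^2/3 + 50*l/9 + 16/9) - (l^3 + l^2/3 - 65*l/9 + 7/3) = -2*l^3 + 115*l/9 - 5/9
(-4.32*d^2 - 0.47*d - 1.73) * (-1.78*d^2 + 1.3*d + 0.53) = 7.6896*d^4 - 4.7794*d^3 + 0.1788*d^2 - 2.4981*d - 0.9169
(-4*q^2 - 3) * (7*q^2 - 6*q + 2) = -28*q^4 + 24*q^3 - 29*q^2 + 18*q - 6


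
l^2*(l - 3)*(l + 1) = l^4 - 2*l^3 - 3*l^2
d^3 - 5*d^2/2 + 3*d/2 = d*(d - 3/2)*(d - 1)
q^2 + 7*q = q*(q + 7)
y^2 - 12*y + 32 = (y - 8)*(y - 4)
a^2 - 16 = (a - 4)*(a + 4)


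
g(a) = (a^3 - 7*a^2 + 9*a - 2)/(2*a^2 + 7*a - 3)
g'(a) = (-4*a - 7)*(a^3 - 7*a^2 + 9*a - 2)/(2*a^2 + 7*a - 3)^2 + (3*a^2 - 14*a + 9)/(2*a^2 + 7*a - 3) = (2*a^4 + 14*a^3 - 76*a^2 + 50*a - 13)/(4*a^4 + 28*a^3 + 37*a^2 - 42*a + 9)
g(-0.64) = 1.63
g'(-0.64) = -1.79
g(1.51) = -0.08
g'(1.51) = -0.35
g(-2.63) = 12.18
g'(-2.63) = -14.45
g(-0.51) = 1.41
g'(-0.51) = -1.64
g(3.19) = -0.30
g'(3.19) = 0.02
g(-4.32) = -61.73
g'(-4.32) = -124.63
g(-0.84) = 2.02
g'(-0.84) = -2.08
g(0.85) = 0.27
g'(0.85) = -0.82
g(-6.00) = -19.41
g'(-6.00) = -4.78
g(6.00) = 0.14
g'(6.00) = 0.26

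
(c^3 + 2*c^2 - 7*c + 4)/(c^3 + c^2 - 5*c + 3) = (c + 4)/(c + 3)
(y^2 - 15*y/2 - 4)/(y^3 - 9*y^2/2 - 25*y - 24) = (2*y + 1)/(2*y^2 + 7*y + 6)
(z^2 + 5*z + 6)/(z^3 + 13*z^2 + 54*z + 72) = (z + 2)/(z^2 + 10*z + 24)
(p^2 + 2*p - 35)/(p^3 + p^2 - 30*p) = (p + 7)/(p*(p + 6))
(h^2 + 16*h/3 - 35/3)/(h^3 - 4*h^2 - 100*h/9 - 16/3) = 3*(-3*h^2 - 16*h + 35)/(-9*h^3 + 36*h^2 + 100*h + 48)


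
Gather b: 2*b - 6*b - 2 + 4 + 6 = 8 - 4*b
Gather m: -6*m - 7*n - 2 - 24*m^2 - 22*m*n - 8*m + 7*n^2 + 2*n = -24*m^2 + m*(-22*n - 14) + 7*n^2 - 5*n - 2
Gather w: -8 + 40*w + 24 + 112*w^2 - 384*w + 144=112*w^2 - 344*w + 160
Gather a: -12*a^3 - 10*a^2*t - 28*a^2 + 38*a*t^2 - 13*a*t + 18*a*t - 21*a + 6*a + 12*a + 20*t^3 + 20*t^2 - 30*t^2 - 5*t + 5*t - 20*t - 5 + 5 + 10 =-12*a^3 + a^2*(-10*t - 28) + a*(38*t^2 + 5*t - 3) + 20*t^3 - 10*t^2 - 20*t + 10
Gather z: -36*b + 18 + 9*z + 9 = -36*b + 9*z + 27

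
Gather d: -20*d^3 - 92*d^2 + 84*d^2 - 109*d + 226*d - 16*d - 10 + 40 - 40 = -20*d^3 - 8*d^2 + 101*d - 10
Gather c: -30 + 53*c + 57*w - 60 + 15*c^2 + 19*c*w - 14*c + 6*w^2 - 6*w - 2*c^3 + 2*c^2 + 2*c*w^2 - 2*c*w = -2*c^3 + 17*c^2 + c*(2*w^2 + 17*w + 39) + 6*w^2 + 51*w - 90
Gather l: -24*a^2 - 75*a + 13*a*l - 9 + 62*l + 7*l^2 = -24*a^2 - 75*a + 7*l^2 + l*(13*a + 62) - 9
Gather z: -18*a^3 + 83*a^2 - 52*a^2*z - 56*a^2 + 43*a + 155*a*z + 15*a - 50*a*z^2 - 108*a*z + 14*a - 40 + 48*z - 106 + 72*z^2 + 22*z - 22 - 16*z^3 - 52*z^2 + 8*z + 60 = -18*a^3 + 27*a^2 + 72*a - 16*z^3 + z^2*(20 - 50*a) + z*(-52*a^2 + 47*a + 78) - 108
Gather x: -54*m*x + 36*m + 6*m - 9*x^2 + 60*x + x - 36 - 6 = 42*m - 9*x^2 + x*(61 - 54*m) - 42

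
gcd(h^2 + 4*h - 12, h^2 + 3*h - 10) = h - 2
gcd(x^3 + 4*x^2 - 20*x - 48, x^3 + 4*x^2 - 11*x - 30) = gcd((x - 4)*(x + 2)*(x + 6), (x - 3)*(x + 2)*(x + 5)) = x + 2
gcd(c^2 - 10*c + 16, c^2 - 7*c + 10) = c - 2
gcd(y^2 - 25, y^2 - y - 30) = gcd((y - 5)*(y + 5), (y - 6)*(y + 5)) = y + 5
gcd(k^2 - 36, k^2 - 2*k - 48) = k + 6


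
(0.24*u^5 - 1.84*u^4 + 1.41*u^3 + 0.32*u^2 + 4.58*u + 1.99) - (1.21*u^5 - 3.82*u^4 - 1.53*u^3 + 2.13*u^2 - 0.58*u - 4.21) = -0.97*u^5 + 1.98*u^4 + 2.94*u^3 - 1.81*u^2 + 5.16*u + 6.2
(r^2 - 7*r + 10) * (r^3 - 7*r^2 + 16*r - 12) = r^5 - 14*r^4 + 75*r^3 - 194*r^2 + 244*r - 120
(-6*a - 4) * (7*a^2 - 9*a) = -42*a^3 + 26*a^2 + 36*a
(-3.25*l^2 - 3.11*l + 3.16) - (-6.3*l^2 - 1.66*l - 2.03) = 3.05*l^2 - 1.45*l + 5.19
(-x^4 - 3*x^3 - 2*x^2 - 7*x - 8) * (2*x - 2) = -2*x^5 - 4*x^4 + 2*x^3 - 10*x^2 - 2*x + 16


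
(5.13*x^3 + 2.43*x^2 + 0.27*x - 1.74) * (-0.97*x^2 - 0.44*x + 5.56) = -4.9761*x^5 - 4.6143*x^4 + 27.1917*x^3 + 15.0798*x^2 + 2.2668*x - 9.6744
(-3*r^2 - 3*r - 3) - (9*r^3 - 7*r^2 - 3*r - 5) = -9*r^3 + 4*r^2 + 2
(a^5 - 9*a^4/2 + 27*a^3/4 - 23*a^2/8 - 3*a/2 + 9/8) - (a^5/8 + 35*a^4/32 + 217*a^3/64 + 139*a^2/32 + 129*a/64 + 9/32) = 7*a^5/8 - 179*a^4/32 + 215*a^3/64 - 231*a^2/32 - 225*a/64 + 27/32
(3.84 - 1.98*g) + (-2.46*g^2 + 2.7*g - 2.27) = -2.46*g^2 + 0.72*g + 1.57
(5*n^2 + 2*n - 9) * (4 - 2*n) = -10*n^3 + 16*n^2 + 26*n - 36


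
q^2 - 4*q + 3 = (q - 3)*(q - 1)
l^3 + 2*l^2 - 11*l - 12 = (l - 3)*(l + 1)*(l + 4)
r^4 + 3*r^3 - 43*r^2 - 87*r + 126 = (r - 6)*(r - 1)*(r + 3)*(r + 7)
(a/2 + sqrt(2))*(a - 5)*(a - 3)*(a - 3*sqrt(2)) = a^4/2 - 4*a^3 - sqrt(2)*a^3/2 + 3*a^2/2 + 4*sqrt(2)*a^2 - 15*sqrt(2)*a/2 + 48*a - 90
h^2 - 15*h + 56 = (h - 8)*(h - 7)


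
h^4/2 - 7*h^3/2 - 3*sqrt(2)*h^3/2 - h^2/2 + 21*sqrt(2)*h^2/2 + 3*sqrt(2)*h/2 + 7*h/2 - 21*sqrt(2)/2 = (h/2 + 1/2)*(h - 7)*(h - 1)*(h - 3*sqrt(2))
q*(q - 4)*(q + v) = q^3 + q^2*v - 4*q^2 - 4*q*v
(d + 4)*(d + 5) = d^2 + 9*d + 20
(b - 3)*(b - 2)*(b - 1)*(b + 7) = b^4 + b^3 - 31*b^2 + 71*b - 42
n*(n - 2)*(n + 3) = n^3 + n^2 - 6*n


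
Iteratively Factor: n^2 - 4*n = (n - 4)*(n)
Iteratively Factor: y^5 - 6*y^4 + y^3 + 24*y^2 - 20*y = (y - 5)*(y^4 - y^3 - 4*y^2 + 4*y) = (y - 5)*(y - 2)*(y^3 + y^2 - 2*y) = y*(y - 5)*(y - 2)*(y^2 + y - 2) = y*(y - 5)*(y - 2)*(y - 1)*(y + 2)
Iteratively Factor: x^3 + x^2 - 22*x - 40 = (x - 5)*(x^2 + 6*x + 8) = (x - 5)*(x + 4)*(x + 2)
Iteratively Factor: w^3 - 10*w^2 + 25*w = (w)*(w^2 - 10*w + 25) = w*(w - 5)*(w - 5)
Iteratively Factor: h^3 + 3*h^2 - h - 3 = (h + 3)*(h^2 - 1) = (h - 1)*(h + 3)*(h + 1)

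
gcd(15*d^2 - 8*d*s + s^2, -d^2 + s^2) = 1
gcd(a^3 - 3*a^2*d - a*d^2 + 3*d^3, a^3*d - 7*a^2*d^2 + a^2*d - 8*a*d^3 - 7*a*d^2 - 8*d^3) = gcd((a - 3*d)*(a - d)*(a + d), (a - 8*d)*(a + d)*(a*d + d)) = a + d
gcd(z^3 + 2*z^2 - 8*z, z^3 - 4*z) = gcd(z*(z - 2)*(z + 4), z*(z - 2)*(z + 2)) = z^2 - 2*z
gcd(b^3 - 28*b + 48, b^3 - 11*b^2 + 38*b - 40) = b^2 - 6*b + 8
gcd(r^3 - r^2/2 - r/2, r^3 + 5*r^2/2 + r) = r^2 + r/2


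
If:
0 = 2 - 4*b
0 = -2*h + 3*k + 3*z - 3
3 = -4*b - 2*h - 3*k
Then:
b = 1/2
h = 3*z/4 - 2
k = -z/2 - 1/3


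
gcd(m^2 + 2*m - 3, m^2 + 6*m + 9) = m + 3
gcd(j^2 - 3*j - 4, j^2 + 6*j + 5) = j + 1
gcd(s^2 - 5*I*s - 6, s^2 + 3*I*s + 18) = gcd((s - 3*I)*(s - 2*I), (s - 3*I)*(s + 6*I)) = s - 3*I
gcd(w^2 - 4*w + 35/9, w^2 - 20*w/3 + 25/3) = w - 5/3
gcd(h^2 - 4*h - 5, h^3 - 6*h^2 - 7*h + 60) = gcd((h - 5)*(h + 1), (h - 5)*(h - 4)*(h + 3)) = h - 5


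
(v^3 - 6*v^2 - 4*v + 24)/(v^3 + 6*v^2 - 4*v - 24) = (v - 6)/(v + 6)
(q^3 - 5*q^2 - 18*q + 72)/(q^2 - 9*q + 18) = q + 4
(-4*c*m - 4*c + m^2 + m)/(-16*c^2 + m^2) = (m + 1)/(4*c + m)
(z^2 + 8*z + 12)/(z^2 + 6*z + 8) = (z + 6)/(z + 4)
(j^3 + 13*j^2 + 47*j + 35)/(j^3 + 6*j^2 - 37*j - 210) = (j + 1)/(j - 6)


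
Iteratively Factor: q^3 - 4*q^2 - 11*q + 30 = (q + 3)*(q^2 - 7*q + 10) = (q - 2)*(q + 3)*(q - 5)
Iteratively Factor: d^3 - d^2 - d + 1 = (d - 1)*(d^2 - 1) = (d - 1)^2*(d + 1)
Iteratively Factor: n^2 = (n)*(n)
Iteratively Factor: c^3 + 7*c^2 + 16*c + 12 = (c + 2)*(c^2 + 5*c + 6) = (c + 2)*(c + 3)*(c + 2)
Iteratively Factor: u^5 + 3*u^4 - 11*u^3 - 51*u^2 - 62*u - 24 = (u + 1)*(u^4 + 2*u^3 - 13*u^2 - 38*u - 24) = (u + 1)*(u + 3)*(u^3 - u^2 - 10*u - 8) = (u - 4)*(u + 1)*(u + 3)*(u^2 + 3*u + 2) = (u - 4)*(u + 1)^2*(u + 3)*(u + 2)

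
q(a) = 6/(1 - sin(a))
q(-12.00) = 12.95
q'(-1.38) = 0.29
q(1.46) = 978.53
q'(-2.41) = -1.60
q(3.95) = 3.48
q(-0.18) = 5.09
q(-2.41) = 3.60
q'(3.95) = -1.40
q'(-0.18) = 4.25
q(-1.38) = 3.03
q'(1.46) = 17645.54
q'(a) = 6*cos(a)/(1 - sin(a))^2 = 6*cos(a)/(sin(a) - 1)^2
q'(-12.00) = 23.58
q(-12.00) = 12.95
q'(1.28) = 975.96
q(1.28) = 142.91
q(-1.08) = 3.19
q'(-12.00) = 23.58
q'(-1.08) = 0.80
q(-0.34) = 4.50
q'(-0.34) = 3.18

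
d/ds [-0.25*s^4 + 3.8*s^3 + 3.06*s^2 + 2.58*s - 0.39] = -1.0*s^3 + 11.4*s^2 + 6.12*s + 2.58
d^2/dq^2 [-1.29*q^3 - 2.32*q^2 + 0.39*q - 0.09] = -7.74*q - 4.64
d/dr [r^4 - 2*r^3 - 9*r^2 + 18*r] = 4*r^3 - 6*r^2 - 18*r + 18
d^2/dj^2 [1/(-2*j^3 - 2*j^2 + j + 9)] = 2*(2*(3*j + 1)*(2*j^3 + 2*j^2 - j - 9) - (6*j^2 + 4*j - 1)^2)/(2*j^3 + 2*j^2 - j - 9)^3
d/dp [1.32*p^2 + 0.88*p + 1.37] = 2.64*p + 0.88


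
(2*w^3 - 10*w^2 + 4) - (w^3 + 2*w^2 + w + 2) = w^3 - 12*w^2 - w + 2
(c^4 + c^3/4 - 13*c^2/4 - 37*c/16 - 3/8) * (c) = c^5 + c^4/4 - 13*c^3/4 - 37*c^2/16 - 3*c/8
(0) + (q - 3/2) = q - 3/2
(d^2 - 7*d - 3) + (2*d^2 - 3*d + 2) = 3*d^2 - 10*d - 1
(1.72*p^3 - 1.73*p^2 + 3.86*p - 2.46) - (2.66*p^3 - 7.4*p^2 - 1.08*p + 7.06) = -0.94*p^3 + 5.67*p^2 + 4.94*p - 9.52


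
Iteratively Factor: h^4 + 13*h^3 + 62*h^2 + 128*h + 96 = (h + 3)*(h^3 + 10*h^2 + 32*h + 32) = (h + 3)*(h + 4)*(h^2 + 6*h + 8) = (h + 3)*(h + 4)^2*(h + 2)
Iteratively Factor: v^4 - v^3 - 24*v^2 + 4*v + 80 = (v - 5)*(v^3 + 4*v^2 - 4*v - 16) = (v - 5)*(v + 2)*(v^2 + 2*v - 8) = (v - 5)*(v + 2)*(v + 4)*(v - 2)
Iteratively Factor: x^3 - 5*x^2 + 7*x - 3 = (x - 1)*(x^2 - 4*x + 3) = (x - 1)^2*(x - 3)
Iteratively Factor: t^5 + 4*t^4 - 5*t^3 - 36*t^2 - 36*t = (t + 2)*(t^4 + 2*t^3 - 9*t^2 - 18*t) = (t + 2)*(t + 3)*(t^3 - t^2 - 6*t) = (t - 3)*(t + 2)*(t + 3)*(t^2 + 2*t) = t*(t - 3)*(t + 2)*(t + 3)*(t + 2)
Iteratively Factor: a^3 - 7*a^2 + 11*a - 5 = (a - 1)*(a^2 - 6*a + 5) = (a - 1)^2*(a - 5)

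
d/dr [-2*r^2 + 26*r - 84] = 26 - 4*r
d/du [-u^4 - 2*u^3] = u^2*(-4*u - 6)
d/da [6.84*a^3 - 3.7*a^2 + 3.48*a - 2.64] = 20.52*a^2 - 7.4*a + 3.48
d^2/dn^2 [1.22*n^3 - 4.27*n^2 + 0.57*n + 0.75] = 7.32*n - 8.54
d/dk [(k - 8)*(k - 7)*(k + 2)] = 3*k^2 - 26*k + 26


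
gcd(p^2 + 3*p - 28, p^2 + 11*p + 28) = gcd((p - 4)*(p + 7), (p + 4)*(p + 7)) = p + 7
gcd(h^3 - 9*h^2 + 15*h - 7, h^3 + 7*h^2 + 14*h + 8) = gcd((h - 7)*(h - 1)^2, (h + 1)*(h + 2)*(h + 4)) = 1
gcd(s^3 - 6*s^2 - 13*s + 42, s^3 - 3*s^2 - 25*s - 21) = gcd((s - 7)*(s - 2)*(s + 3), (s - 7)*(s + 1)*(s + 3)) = s^2 - 4*s - 21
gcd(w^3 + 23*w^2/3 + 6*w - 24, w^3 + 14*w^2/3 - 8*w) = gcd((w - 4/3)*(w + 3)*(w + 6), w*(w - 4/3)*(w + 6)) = w^2 + 14*w/3 - 8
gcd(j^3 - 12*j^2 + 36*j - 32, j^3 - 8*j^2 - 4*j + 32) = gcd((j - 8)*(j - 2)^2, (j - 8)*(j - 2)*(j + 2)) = j^2 - 10*j + 16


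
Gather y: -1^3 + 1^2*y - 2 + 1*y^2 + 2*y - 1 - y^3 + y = -y^3 + y^2 + 4*y - 4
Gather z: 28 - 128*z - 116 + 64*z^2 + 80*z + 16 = 64*z^2 - 48*z - 72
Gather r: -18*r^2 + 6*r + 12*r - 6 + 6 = -18*r^2 + 18*r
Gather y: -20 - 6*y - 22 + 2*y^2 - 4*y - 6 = 2*y^2 - 10*y - 48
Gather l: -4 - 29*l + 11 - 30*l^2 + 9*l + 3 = -30*l^2 - 20*l + 10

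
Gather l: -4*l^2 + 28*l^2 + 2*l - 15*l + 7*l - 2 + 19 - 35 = 24*l^2 - 6*l - 18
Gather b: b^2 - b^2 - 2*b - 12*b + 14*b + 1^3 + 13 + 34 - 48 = 0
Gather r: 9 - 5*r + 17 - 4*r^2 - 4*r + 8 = -4*r^2 - 9*r + 34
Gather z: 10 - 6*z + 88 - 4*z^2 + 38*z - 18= -4*z^2 + 32*z + 80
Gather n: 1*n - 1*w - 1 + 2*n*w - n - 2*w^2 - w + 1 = 2*n*w - 2*w^2 - 2*w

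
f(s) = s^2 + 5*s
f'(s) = 2*s + 5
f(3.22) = 26.47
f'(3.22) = 11.44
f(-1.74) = -5.67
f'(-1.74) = 1.52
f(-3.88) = -4.35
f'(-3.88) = -2.76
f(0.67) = 3.80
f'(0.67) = 6.34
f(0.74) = 4.25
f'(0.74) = 6.48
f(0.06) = 0.30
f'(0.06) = 5.12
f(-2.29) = -6.21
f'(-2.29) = 0.42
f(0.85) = 4.97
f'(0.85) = 6.70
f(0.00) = 0.00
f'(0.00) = 5.00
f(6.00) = 66.00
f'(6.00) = 17.00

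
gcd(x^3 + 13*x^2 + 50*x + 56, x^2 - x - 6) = x + 2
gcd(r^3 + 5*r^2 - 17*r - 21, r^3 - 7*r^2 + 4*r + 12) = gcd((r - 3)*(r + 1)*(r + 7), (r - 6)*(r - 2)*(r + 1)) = r + 1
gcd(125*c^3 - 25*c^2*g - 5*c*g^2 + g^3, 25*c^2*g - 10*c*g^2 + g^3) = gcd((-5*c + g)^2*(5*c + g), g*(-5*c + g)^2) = 25*c^2 - 10*c*g + g^2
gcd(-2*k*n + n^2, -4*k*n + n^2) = n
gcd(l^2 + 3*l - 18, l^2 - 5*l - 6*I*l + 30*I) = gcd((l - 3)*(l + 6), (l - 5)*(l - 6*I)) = 1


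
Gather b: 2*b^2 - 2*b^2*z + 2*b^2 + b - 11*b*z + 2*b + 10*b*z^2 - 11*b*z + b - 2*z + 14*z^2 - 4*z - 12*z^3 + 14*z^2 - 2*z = b^2*(4 - 2*z) + b*(10*z^2 - 22*z + 4) - 12*z^3 + 28*z^2 - 8*z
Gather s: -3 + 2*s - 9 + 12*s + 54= 14*s + 42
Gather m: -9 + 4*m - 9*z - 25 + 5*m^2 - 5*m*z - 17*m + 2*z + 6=5*m^2 + m*(-5*z - 13) - 7*z - 28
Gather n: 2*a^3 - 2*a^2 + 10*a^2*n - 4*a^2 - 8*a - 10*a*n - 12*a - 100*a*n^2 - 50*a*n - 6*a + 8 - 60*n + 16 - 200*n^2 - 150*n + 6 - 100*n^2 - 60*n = 2*a^3 - 6*a^2 - 26*a + n^2*(-100*a - 300) + n*(10*a^2 - 60*a - 270) + 30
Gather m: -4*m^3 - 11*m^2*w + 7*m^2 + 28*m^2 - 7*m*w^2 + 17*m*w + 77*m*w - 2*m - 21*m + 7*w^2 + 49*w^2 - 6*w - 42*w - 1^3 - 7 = -4*m^3 + m^2*(35 - 11*w) + m*(-7*w^2 + 94*w - 23) + 56*w^2 - 48*w - 8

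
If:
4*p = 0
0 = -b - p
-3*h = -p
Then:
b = 0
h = 0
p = 0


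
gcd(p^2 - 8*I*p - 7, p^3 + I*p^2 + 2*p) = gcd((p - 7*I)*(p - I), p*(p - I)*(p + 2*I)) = p - I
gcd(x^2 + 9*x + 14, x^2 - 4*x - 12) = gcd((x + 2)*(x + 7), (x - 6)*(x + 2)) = x + 2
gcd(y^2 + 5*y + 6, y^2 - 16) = 1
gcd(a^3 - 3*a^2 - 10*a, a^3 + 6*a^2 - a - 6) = 1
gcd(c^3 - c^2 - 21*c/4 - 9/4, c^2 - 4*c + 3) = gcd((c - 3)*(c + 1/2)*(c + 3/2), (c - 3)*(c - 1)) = c - 3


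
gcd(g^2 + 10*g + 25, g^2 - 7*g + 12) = 1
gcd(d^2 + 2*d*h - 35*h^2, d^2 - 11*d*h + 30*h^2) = d - 5*h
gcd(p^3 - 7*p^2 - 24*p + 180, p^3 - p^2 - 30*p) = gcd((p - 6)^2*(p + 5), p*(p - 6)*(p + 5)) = p^2 - p - 30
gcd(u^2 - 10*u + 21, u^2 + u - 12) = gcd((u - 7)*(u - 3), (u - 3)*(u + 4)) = u - 3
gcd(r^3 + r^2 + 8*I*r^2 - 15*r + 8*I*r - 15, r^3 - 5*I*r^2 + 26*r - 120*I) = r + 5*I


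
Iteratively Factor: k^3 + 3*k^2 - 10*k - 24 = (k + 4)*(k^2 - k - 6) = (k - 3)*(k + 4)*(k + 2)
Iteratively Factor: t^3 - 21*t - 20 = (t + 4)*(t^2 - 4*t - 5) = (t + 1)*(t + 4)*(t - 5)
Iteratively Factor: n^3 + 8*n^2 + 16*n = (n + 4)*(n^2 + 4*n) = n*(n + 4)*(n + 4)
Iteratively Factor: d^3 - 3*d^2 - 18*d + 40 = (d + 4)*(d^2 - 7*d + 10) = (d - 2)*(d + 4)*(d - 5)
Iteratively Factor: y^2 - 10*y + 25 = (y - 5)*(y - 5)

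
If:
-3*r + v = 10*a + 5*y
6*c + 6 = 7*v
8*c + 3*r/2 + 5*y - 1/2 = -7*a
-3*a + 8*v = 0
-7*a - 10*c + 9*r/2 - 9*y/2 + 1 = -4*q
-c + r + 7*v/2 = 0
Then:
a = 16/5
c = 2/5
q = 313/50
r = -19/5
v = 6/5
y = -97/25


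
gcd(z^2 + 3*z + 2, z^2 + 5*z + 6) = z + 2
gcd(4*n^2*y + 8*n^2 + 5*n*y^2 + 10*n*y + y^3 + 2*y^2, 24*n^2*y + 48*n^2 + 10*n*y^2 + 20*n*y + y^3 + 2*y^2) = 4*n*y + 8*n + y^2 + 2*y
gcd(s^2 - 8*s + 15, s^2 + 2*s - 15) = s - 3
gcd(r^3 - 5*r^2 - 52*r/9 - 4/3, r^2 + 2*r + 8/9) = r + 2/3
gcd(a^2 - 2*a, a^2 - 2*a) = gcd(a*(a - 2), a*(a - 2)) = a^2 - 2*a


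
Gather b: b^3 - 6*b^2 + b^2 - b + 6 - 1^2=b^3 - 5*b^2 - b + 5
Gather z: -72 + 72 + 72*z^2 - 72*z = 72*z^2 - 72*z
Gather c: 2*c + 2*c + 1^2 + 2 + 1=4*c + 4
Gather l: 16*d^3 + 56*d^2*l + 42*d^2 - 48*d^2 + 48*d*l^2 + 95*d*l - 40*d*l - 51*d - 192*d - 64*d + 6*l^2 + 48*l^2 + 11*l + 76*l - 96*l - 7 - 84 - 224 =16*d^3 - 6*d^2 - 307*d + l^2*(48*d + 54) + l*(56*d^2 + 55*d - 9) - 315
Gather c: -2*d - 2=-2*d - 2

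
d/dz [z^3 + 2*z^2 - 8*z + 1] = 3*z^2 + 4*z - 8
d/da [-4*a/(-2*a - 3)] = 12/(2*a + 3)^2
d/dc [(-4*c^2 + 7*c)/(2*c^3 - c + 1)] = (c*(4*c - 7)*(6*c^2 - 1) + (7 - 8*c)*(2*c^3 - c + 1))/(2*c^3 - c + 1)^2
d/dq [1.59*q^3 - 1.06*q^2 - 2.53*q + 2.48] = 4.77*q^2 - 2.12*q - 2.53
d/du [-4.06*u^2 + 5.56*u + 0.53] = 5.56 - 8.12*u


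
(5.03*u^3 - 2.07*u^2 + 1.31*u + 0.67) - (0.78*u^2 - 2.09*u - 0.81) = 5.03*u^3 - 2.85*u^2 + 3.4*u + 1.48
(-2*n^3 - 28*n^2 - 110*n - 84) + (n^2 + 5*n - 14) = -2*n^3 - 27*n^2 - 105*n - 98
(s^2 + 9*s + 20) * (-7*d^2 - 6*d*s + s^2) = -7*d^2*s^2 - 63*d^2*s - 140*d^2 - 6*d*s^3 - 54*d*s^2 - 120*d*s + s^4 + 9*s^3 + 20*s^2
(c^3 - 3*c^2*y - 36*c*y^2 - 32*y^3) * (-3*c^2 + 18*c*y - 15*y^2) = -3*c^5 + 27*c^4*y + 39*c^3*y^2 - 507*c^2*y^3 - 36*c*y^4 + 480*y^5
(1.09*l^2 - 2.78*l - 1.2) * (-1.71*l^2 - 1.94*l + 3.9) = -1.8639*l^4 + 2.6392*l^3 + 11.6962*l^2 - 8.514*l - 4.68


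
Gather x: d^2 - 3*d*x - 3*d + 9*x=d^2 - 3*d + x*(9 - 3*d)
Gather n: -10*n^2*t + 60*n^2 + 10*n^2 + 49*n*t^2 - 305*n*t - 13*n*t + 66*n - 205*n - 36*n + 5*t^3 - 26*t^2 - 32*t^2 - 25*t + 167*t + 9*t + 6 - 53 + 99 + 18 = n^2*(70 - 10*t) + n*(49*t^2 - 318*t - 175) + 5*t^3 - 58*t^2 + 151*t + 70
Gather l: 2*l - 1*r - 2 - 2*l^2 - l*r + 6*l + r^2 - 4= -2*l^2 + l*(8 - r) + r^2 - r - 6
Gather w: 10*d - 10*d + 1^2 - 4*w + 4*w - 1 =0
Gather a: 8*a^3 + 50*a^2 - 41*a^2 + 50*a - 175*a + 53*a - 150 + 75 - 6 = 8*a^3 + 9*a^2 - 72*a - 81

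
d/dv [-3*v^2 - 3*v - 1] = -6*v - 3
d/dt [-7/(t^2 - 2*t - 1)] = 14*(t - 1)/(-t^2 + 2*t + 1)^2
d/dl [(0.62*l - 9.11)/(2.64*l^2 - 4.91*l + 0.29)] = (-1.6368*l^2 + 48.1008*l - 44.5503)/(6.9696*l^4 - 25.9248*l^3 + 25.6393*l^2 - 2.8478*l + 0.0841)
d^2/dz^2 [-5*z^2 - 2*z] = -10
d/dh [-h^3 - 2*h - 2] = -3*h^2 - 2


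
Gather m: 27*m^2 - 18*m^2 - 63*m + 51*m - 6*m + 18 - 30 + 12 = 9*m^2 - 18*m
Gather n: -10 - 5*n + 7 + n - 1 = -4*n - 4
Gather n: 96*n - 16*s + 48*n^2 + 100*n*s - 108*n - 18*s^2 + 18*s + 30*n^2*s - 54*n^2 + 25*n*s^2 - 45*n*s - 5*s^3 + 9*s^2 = n^2*(30*s - 6) + n*(25*s^2 + 55*s - 12) - 5*s^3 - 9*s^2 + 2*s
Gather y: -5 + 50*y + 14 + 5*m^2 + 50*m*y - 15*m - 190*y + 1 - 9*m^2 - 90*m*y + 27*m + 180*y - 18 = -4*m^2 + 12*m + y*(40 - 40*m) - 8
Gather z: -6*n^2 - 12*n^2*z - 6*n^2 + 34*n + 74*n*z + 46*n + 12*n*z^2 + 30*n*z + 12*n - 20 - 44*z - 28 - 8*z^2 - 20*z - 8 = -12*n^2 + 92*n + z^2*(12*n - 8) + z*(-12*n^2 + 104*n - 64) - 56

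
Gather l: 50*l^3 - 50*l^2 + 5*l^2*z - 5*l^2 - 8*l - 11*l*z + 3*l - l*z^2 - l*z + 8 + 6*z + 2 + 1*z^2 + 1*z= 50*l^3 + l^2*(5*z - 55) + l*(-z^2 - 12*z - 5) + z^2 + 7*z + 10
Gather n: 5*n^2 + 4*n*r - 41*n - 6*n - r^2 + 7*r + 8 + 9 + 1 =5*n^2 + n*(4*r - 47) - r^2 + 7*r + 18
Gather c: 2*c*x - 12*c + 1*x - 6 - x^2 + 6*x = c*(2*x - 12) - x^2 + 7*x - 6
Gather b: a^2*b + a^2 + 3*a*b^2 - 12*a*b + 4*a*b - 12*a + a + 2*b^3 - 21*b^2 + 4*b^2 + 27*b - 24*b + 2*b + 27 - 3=a^2 - 11*a + 2*b^3 + b^2*(3*a - 17) + b*(a^2 - 8*a + 5) + 24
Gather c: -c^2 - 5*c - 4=-c^2 - 5*c - 4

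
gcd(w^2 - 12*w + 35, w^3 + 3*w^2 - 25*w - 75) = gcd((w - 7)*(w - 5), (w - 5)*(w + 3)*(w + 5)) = w - 5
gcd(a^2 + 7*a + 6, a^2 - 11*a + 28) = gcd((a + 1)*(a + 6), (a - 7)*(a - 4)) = 1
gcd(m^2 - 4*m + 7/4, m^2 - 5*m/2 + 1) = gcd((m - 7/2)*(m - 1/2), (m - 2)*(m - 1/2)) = m - 1/2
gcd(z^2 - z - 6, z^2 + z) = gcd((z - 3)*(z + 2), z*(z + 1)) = 1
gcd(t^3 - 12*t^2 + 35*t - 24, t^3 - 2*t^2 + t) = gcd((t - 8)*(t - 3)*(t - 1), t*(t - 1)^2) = t - 1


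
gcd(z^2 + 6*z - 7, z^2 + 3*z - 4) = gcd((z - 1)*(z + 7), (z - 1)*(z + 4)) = z - 1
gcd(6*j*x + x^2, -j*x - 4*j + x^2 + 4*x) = 1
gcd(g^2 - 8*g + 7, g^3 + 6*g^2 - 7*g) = g - 1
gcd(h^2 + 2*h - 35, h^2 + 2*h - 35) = h^2 + 2*h - 35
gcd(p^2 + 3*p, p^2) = p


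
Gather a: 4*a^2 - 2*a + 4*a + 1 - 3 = 4*a^2 + 2*a - 2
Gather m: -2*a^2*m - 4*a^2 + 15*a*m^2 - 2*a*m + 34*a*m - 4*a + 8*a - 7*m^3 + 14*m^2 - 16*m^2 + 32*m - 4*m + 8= -4*a^2 + 4*a - 7*m^3 + m^2*(15*a - 2) + m*(-2*a^2 + 32*a + 28) + 8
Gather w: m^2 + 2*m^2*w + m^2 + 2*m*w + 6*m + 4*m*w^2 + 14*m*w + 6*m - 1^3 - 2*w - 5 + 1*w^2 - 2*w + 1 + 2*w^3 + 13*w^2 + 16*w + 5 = 2*m^2 + 12*m + 2*w^3 + w^2*(4*m + 14) + w*(2*m^2 + 16*m + 12)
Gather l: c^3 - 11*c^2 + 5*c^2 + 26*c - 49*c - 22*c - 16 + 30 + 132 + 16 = c^3 - 6*c^2 - 45*c + 162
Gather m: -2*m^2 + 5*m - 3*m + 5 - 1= -2*m^2 + 2*m + 4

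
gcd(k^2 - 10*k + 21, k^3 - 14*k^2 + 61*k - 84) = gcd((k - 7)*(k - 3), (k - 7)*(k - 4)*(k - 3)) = k^2 - 10*k + 21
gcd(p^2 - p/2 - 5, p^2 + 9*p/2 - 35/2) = p - 5/2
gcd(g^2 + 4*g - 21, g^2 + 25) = 1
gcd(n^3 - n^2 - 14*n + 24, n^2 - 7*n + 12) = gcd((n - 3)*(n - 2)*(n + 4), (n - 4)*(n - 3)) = n - 3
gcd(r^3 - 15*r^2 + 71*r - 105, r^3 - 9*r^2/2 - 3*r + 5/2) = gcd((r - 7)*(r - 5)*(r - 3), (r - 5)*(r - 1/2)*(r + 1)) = r - 5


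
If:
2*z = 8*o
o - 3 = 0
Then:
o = 3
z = 12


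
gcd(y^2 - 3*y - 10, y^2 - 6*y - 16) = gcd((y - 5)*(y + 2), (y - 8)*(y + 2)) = y + 2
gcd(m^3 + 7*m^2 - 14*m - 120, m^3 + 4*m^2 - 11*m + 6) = m + 6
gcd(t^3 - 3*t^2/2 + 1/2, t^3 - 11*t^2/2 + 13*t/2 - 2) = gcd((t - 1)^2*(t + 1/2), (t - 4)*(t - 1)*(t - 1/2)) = t - 1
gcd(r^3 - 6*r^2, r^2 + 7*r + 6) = 1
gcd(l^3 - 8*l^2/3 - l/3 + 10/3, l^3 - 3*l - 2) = l^2 - l - 2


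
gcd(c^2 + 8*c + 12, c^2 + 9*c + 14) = c + 2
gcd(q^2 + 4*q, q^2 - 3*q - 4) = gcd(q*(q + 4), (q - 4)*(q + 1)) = 1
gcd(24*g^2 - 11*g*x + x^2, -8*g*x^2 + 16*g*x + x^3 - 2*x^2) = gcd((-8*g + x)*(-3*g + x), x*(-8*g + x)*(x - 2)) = -8*g + x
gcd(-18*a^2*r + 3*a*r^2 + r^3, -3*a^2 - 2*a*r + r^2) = -3*a + r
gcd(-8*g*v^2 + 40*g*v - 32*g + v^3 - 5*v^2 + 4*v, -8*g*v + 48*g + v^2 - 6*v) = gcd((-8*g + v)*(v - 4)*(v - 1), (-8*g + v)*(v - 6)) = -8*g + v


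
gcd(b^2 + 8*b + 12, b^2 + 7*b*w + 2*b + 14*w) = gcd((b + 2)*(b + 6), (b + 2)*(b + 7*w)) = b + 2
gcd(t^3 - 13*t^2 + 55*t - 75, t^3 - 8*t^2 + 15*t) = t^2 - 8*t + 15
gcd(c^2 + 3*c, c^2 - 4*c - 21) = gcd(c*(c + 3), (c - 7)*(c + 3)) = c + 3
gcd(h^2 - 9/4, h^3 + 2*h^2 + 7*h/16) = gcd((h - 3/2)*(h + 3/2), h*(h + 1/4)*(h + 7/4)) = 1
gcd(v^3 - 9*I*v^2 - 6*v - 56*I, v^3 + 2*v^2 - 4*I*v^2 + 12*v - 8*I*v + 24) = v + 2*I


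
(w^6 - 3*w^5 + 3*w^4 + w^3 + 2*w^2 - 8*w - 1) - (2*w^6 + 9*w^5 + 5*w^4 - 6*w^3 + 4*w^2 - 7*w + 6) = -w^6 - 12*w^5 - 2*w^4 + 7*w^3 - 2*w^2 - w - 7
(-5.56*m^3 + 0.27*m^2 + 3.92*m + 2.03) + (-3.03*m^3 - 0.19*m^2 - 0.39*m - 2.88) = -8.59*m^3 + 0.08*m^2 + 3.53*m - 0.85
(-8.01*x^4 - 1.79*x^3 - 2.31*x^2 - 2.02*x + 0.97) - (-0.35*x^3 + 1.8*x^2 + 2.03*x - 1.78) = -8.01*x^4 - 1.44*x^3 - 4.11*x^2 - 4.05*x + 2.75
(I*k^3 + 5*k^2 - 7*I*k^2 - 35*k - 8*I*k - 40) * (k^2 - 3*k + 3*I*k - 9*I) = I*k^5 + 2*k^4 - 10*I*k^4 - 20*k^3 + 28*I*k^3 + 26*k^2 - 126*I*k^2 + 48*k + 195*I*k + 360*I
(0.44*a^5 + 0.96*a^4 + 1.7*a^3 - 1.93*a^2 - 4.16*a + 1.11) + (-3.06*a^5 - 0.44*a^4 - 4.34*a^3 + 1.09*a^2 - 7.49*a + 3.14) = -2.62*a^5 + 0.52*a^4 - 2.64*a^3 - 0.84*a^2 - 11.65*a + 4.25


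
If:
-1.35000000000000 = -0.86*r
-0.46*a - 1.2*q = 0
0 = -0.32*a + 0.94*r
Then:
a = 4.61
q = -1.77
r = 1.57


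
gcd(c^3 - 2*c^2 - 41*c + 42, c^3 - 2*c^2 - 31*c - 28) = c - 7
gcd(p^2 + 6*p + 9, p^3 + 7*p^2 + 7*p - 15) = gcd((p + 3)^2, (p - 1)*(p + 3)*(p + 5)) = p + 3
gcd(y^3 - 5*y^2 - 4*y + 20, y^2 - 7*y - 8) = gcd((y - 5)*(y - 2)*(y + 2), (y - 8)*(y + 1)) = 1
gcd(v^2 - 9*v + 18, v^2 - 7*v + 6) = v - 6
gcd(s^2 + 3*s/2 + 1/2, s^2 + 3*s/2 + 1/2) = s^2 + 3*s/2 + 1/2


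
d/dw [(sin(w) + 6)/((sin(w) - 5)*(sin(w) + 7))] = (-12*sin(w) + cos(w)^2 - 48)*cos(w)/((sin(w) - 5)^2*(sin(w) + 7)^2)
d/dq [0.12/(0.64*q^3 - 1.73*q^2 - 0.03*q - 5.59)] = (-0.2304*q^2 + 0.4152*q + 0.0036)/(-0.64*q^3 + 1.73*q^2 + 0.03*q + 5.59)^2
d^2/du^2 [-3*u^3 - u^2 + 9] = -18*u - 2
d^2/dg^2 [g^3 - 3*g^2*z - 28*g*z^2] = 6*g - 6*z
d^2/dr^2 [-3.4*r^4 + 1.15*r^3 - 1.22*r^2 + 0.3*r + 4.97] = -40.8*r^2 + 6.9*r - 2.44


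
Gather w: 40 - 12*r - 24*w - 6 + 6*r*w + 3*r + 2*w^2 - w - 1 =-9*r + 2*w^2 + w*(6*r - 25) + 33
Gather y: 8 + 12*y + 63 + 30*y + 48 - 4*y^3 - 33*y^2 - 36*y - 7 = -4*y^3 - 33*y^2 + 6*y + 112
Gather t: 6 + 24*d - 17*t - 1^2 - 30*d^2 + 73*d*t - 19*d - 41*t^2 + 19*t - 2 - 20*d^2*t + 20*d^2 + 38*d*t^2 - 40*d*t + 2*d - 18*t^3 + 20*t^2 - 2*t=-10*d^2 + 7*d - 18*t^3 + t^2*(38*d - 21) + t*(-20*d^2 + 33*d) + 3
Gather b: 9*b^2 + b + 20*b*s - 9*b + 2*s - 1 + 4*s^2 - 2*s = 9*b^2 + b*(20*s - 8) + 4*s^2 - 1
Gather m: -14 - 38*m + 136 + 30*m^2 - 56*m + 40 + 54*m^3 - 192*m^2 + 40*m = 54*m^3 - 162*m^2 - 54*m + 162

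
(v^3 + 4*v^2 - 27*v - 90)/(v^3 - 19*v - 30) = (v + 6)/(v + 2)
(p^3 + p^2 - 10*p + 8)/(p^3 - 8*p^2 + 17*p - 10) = (p + 4)/(p - 5)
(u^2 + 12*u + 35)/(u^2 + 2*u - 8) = (u^2 + 12*u + 35)/(u^2 + 2*u - 8)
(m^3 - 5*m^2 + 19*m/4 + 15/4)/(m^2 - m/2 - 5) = (2*m^2 - 5*m - 3)/(2*(m + 2))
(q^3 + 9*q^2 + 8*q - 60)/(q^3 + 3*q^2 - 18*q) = (q^2 + 3*q - 10)/(q*(q - 3))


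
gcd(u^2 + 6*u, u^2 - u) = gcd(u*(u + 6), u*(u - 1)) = u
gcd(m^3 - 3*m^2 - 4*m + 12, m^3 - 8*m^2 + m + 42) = m^2 - m - 6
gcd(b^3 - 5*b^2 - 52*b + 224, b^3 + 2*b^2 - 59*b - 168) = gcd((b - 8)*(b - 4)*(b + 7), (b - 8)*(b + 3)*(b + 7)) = b^2 - b - 56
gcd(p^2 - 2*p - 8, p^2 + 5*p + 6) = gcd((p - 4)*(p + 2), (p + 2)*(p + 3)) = p + 2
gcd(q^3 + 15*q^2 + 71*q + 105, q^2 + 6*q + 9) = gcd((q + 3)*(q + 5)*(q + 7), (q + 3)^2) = q + 3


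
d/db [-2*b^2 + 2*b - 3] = 2 - 4*b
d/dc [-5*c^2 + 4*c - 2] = 4 - 10*c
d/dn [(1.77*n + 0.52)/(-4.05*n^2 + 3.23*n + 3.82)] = (7.1685*n^2 + 4.212*n + 5.0818)/(16.4025*n^4 - 26.163*n^3 - 20.5091*n^2 + 24.6772*n + 14.5924)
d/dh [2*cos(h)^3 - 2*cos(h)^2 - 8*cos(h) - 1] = 2*(-3*cos(h)^2 + 2*cos(h) + 4)*sin(h)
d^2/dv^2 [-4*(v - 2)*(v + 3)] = -8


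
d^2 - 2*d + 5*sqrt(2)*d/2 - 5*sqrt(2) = (d - 2)*(d + 5*sqrt(2)/2)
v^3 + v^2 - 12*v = v*(v - 3)*(v + 4)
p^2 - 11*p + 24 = (p - 8)*(p - 3)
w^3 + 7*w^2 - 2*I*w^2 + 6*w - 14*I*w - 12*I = (w + 1)*(w + 6)*(w - 2*I)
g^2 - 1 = (g - 1)*(g + 1)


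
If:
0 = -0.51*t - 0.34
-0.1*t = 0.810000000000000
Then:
No Solution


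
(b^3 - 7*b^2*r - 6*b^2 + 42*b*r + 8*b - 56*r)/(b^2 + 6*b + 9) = (b^3 - 7*b^2*r - 6*b^2 + 42*b*r + 8*b - 56*r)/(b^2 + 6*b + 9)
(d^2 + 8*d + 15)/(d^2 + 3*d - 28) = (d^2 + 8*d + 15)/(d^2 + 3*d - 28)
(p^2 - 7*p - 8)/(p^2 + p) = (p - 8)/p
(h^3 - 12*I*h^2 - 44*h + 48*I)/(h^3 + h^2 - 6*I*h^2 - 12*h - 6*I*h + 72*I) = (h^2 - 6*I*h - 8)/(h^2 + h - 12)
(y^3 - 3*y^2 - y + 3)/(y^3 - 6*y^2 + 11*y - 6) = (y + 1)/(y - 2)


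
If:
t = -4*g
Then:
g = -t/4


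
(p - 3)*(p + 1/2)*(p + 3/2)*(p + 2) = p^4 + p^3 - 29*p^2/4 - 51*p/4 - 9/2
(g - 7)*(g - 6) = g^2 - 13*g + 42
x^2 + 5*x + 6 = (x + 2)*(x + 3)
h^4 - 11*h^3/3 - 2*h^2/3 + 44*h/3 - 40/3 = (h - 2)^2*(h - 5/3)*(h + 2)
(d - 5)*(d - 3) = d^2 - 8*d + 15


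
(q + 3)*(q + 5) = q^2 + 8*q + 15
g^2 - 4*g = g*(g - 4)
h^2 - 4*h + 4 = (h - 2)^2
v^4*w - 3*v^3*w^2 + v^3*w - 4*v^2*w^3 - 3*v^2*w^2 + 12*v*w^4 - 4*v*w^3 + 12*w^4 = (v - 3*w)*(v - 2*w)*(v + 2*w)*(v*w + w)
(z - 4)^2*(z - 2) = z^3 - 10*z^2 + 32*z - 32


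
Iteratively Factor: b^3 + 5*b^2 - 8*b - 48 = (b - 3)*(b^2 + 8*b + 16) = (b - 3)*(b + 4)*(b + 4)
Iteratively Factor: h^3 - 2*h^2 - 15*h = (h)*(h^2 - 2*h - 15) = h*(h + 3)*(h - 5)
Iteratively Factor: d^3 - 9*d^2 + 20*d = (d)*(d^2 - 9*d + 20) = d*(d - 5)*(d - 4)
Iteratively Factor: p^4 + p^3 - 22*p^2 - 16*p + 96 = (p - 4)*(p^3 + 5*p^2 - 2*p - 24) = (p - 4)*(p + 3)*(p^2 + 2*p - 8) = (p - 4)*(p + 3)*(p + 4)*(p - 2)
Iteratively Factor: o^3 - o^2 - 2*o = (o - 2)*(o^2 + o) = o*(o - 2)*(o + 1)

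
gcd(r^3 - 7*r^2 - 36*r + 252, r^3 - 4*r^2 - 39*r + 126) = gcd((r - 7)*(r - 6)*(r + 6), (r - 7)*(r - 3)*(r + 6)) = r^2 - r - 42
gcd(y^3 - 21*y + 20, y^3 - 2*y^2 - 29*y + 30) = y^2 + 4*y - 5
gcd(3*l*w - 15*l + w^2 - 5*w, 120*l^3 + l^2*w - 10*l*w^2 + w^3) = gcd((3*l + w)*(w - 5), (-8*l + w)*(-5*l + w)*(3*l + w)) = 3*l + w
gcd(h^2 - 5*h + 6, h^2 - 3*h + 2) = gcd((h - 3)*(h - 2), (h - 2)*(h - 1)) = h - 2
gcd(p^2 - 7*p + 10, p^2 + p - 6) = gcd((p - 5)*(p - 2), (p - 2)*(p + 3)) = p - 2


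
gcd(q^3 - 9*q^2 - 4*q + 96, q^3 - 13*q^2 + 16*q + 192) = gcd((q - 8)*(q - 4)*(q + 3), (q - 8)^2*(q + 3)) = q^2 - 5*q - 24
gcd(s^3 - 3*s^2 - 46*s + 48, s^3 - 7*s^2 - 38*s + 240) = s^2 - 2*s - 48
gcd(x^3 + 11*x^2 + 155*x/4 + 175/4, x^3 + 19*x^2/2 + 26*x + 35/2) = x^2 + 17*x/2 + 35/2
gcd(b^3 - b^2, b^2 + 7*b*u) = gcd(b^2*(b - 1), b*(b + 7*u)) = b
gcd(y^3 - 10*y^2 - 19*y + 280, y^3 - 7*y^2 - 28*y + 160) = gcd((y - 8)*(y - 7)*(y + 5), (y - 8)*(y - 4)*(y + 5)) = y^2 - 3*y - 40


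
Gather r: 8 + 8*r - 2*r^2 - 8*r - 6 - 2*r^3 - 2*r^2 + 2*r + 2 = -2*r^3 - 4*r^2 + 2*r + 4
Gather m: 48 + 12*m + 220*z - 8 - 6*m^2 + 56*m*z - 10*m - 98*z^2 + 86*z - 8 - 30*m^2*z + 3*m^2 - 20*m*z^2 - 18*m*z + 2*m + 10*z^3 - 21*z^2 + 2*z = m^2*(-30*z - 3) + m*(-20*z^2 + 38*z + 4) + 10*z^3 - 119*z^2 + 308*z + 32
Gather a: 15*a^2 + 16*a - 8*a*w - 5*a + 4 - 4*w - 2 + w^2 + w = 15*a^2 + a*(11 - 8*w) + w^2 - 3*w + 2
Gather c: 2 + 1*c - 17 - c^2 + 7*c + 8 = -c^2 + 8*c - 7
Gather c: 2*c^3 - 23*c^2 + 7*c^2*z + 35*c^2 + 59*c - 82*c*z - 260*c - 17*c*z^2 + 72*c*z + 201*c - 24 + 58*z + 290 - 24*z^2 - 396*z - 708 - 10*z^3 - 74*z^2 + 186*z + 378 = 2*c^3 + c^2*(7*z + 12) + c*(-17*z^2 - 10*z) - 10*z^3 - 98*z^2 - 152*z - 64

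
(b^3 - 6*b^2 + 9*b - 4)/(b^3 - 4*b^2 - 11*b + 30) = (b^3 - 6*b^2 + 9*b - 4)/(b^3 - 4*b^2 - 11*b + 30)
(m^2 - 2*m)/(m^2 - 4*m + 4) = m/(m - 2)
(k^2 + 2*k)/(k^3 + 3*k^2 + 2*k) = 1/(k + 1)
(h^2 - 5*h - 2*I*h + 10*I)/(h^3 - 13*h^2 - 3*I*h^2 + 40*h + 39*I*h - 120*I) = (h - 2*I)/(h^2 - h*(8 + 3*I) + 24*I)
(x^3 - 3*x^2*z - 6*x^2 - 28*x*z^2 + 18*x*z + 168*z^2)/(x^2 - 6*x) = x - 3*z - 28*z^2/x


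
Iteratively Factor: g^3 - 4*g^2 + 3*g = (g - 3)*(g^2 - g) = (g - 3)*(g - 1)*(g)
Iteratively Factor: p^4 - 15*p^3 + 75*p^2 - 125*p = (p)*(p^3 - 15*p^2 + 75*p - 125) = p*(p - 5)*(p^2 - 10*p + 25) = p*(p - 5)^2*(p - 5)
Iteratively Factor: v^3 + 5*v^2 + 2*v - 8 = (v + 4)*(v^2 + v - 2) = (v + 2)*(v + 4)*(v - 1)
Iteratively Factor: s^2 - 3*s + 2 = (s - 2)*(s - 1)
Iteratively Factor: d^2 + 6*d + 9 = (d + 3)*(d + 3)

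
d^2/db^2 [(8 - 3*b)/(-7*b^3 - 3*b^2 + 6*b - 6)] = 6*(147*b^5 - 721*b^4 - 397*b^3 + 12*b^2 + 426*b - 12)/(343*b^9 + 441*b^8 - 693*b^7 + 153*b^6 + 1350*b^5 - 1026*b^4 - 108*b^3 + 972*b^2 - 648*b + 216)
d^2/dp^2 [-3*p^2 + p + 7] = -6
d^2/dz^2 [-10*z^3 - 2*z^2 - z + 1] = -60*z - 4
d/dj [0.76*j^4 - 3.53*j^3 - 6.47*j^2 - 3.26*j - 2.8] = 3.04*j^3 - 10.59*j^2 - 12.94*j - 3.26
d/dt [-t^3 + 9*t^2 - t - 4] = -3*t^2 + 18*t - 1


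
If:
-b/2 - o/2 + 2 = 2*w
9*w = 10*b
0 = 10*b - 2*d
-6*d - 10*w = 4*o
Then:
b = -24/29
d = -120/29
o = 740/87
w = -80/87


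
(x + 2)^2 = x^2 + 4*x + 4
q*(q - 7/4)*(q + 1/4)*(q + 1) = q^4 - q^3/2 - 31*q^2/16 - 7*q/16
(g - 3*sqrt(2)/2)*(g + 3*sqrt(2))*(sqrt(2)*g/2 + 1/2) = sqrt(2)*g^3/2 + 2*g^2 - 15*sqrt(2)*g/4 - 9/2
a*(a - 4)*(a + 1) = a^3 - 3*a^2 - 4*a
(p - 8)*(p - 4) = p^2 - 12*p + 32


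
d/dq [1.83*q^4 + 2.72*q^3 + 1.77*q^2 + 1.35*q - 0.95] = 7.32*q^3 + 8.16*q^2 + 3.54*q + 1.35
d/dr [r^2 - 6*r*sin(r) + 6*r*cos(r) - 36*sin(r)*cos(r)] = -6*sqrt(2)*r*sin(r + pi/4) + 2*r - 36*cos(2*r) + 6*sqrt(2)*cos(r + pi/4)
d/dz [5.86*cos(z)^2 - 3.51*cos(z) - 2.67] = (3.51 - 11.72*cos(z))*sin(z)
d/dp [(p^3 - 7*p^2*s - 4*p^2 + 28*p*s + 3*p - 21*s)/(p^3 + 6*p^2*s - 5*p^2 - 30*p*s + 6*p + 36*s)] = (13*p^2*s - p^2 - 38*p*s + 42*s^2 + 26*s)/(p^4 + 12*p^3*s - 4*p^3 + 36*p^2*s^2 - 48*p^2*s + 4*p^2 - 144*p*s^2 + 48*p*s + 144*s^2)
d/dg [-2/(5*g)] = 2/(5*g^2)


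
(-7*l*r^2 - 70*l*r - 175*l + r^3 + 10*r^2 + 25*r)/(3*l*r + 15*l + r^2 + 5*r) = (-7*l*r - 35*l + r^2 + 5*r)/(3*l + r)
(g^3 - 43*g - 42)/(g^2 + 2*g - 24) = (g^2 - 6*g - 7)/(g - 4)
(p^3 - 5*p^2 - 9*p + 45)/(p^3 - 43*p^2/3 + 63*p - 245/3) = 3*(p^2 - 9)/(3*p^2 - 28*p + 49)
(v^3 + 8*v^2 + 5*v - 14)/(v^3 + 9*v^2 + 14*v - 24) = (v^2 + 9*v + 14)/(v^2 + 10*v + 24)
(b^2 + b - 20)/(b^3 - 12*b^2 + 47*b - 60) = (b + 5)/(b^2 - 8*b + 15)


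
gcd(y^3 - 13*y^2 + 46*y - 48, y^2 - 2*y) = y - 2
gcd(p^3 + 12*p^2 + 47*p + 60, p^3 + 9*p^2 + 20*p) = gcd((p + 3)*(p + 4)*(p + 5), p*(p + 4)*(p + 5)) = p^2 + 9*p + 20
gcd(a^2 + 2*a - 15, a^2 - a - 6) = a - 3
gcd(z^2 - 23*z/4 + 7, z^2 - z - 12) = z - 4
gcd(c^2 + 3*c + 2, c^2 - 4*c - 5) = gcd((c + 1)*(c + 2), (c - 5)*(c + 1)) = c + 1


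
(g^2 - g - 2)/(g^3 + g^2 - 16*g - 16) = (g - 2)/(g^2 - 16)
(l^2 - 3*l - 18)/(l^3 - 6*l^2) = (l + 3)/l^2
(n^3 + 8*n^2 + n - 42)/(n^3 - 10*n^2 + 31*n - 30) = (n^2 + 10*n + 21)/(n^2 - 8*n + 15)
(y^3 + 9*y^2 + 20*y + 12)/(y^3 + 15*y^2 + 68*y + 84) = (y + 1)/(y + 7)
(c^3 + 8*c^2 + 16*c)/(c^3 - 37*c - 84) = c*(c + 4)/(c^2 - 4*c - 21)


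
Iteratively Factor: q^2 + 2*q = (q)*(q + 2)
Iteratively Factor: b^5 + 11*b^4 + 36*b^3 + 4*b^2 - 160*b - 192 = (b + 2)*(b^4 + 9*b^3 + 18*b^2 - 32*b - 96) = (b + 2)*(b + 4)*(b^3 + 5*b^2 - 2*b - 24) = (b - 2)*(b + 2)*(b + 4)*(b^2 + 7*b + 12) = (b - 2)*(b + 2)*(b + 4)^2*(b + 3)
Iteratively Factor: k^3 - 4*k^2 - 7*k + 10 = (k - 1)*(k^2 - 3*k - 10) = (k - 1)*(k + 2)*(k - 5)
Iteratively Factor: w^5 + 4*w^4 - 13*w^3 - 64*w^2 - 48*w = (w - 4)*(w^4 + 8*w^3 + 19*w^2 + 12*w) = w*(w - 4)*(w^3 + 8*w^2 + 19*w + 12) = w*(w - 4)*(w + 3)*(w^2 + 5*w + 4) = w*(w - 4)*(w + 1)*(w + 3)*(w + 4)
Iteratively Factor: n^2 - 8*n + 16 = (n - 4)*(n - 4)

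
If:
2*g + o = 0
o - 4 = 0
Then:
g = -2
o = 4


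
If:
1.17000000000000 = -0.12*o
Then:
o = -9.75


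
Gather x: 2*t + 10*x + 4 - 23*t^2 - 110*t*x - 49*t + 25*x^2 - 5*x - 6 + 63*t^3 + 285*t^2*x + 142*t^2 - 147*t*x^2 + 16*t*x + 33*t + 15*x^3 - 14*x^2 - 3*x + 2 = 63*t^3 + 119*t^2 - 14*t + 15*x^3 + x^2*(11 - 147*t) + x*(285*t^2 - 94*t + 2)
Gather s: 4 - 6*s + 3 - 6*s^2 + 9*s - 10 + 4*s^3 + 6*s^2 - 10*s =4*s^3 - 7*s - 3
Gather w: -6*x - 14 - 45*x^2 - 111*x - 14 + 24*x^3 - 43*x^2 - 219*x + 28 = 24*x^3 - 88*x^2 - 336*x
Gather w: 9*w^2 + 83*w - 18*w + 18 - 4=9*w^2 + 65*w + 14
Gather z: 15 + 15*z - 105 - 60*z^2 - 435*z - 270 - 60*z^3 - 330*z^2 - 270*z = -60*z^3 - 390*z^2 - 690*z - 360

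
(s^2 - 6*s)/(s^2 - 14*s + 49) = s*(s - 6)/(s^2 - 14*s + 49)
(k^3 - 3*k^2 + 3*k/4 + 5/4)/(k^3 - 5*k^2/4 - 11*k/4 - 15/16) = 4*(k - 1)/(4*k + 3)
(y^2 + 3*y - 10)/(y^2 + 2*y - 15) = (y - 2)/(y - 3)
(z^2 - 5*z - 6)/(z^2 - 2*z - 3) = (z - 6)/(z - 3)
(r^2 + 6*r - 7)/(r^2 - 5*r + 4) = (r + 7)/(r - 4)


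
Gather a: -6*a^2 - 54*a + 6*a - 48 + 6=-6*a^2 - 48*a - 42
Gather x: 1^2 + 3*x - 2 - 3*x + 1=0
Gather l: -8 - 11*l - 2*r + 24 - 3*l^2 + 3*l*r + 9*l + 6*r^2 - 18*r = -3*l^2 + l*(3*r - 2) + 6*r^2 - 20*r + 16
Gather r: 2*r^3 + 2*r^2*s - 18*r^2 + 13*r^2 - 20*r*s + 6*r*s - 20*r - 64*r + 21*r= 2*r^3 + r^2*(2*s - 5) + r*(-14*s - 63)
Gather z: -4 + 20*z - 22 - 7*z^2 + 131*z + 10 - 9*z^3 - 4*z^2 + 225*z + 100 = -9*z^3 - 11*z^2 + 376*z + 84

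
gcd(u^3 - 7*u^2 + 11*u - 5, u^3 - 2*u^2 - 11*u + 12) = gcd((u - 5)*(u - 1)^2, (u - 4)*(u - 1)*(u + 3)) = u - 1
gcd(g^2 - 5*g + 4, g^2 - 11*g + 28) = g - 4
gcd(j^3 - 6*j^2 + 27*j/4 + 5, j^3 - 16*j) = j - 4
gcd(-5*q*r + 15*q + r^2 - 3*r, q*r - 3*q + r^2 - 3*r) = r - 3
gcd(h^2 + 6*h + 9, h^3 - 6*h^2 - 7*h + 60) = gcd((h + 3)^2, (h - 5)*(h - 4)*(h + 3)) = h + 3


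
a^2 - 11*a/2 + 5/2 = (a - 5)*(a - 1/2)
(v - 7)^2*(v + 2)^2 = v^4 - 10*v^3 - 3*v^2 + 140*v + 196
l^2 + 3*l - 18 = (l - 3)*(l + 6)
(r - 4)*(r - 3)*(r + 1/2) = r^3 - 13*r^2/2 + 17*r/2 + 6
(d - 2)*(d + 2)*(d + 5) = d^3 + 5*d^2 - 4*d - 20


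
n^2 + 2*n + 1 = (n + 1)^2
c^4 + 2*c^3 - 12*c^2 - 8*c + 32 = (c - 2)^2*(c + 2)*(c + 4)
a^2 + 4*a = a*(a + 4)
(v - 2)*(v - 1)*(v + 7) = v^3 + 4*v^2 - 19*v + 14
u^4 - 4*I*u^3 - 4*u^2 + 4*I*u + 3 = (u - 1)*(u - 3*I)*(-I*u - I)*(I*u + 1)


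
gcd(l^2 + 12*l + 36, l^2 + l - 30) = l + 6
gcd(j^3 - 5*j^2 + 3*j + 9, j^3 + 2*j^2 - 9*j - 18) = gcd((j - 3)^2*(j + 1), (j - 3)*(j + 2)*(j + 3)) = j - 3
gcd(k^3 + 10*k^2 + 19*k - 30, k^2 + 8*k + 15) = k + 5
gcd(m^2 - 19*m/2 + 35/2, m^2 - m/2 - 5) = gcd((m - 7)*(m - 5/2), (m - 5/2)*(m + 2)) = m - 5/2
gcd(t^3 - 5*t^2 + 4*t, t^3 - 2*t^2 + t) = t^2 - t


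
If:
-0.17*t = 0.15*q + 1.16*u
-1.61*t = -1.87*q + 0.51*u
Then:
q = -3.18358956024312*u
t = -4.01447979978548*u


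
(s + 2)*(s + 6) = s^2 + 8*s + 12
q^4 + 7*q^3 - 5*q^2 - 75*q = q*(q - 3)*(q + 5)^2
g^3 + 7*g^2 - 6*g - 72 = (g - 3)*(g + 4)*(g + 6)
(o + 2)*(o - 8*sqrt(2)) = o^2 - 8*sqrt(2)*o + 2*o - 16*sqrt(2)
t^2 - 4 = (t - 2)*(t + 2)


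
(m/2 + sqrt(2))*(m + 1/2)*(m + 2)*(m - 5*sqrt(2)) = m^4/2 - 3*sqrt(2)*m^3/2 + 5*m^3/4 - 19*m^2/2 - 15*sqrt(2)*m^2/4 - 25*m - 3*sqrt(2)*m/2 - 10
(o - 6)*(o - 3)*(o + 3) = o^3 - 6*o^2 - 9*o + 54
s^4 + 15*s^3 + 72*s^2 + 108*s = s*(s + 3)*(s + 6)^2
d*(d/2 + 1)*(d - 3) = d^3/2 - d^2/2 - 3*d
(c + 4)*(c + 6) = c^2 + 10*c + 24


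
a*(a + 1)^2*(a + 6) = a^4 + 8*a^3 + 13*a^2 + 6*a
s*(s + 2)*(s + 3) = s^3 + 5*s^2 + 6*s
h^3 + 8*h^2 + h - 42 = (h - 2)*(h + 3)*(h + 7)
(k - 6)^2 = k^2 - 12*k + 36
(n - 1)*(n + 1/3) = n^2 - 2*n/3 - 1/3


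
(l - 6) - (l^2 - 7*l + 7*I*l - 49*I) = -l^2 + 8*l - 7*I*l - 6 + 49*I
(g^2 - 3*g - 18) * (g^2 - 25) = g^4 - 3*g^3 - 43*g^2 + 75*g + 450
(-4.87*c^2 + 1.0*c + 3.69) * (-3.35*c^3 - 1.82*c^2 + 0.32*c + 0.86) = 16.3145*c^5 + 5.5134*c^4 - 15.7399*c^3 - 10.584*c^2 + 2.0408*c + 3.1734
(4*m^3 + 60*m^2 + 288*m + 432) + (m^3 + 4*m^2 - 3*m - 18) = 5*m^3 + 64*m^2 + 285*m + 414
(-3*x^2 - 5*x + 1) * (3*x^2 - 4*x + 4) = -9*x^4 - 3*x^3 + 11*x^2 - 24*x + 4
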